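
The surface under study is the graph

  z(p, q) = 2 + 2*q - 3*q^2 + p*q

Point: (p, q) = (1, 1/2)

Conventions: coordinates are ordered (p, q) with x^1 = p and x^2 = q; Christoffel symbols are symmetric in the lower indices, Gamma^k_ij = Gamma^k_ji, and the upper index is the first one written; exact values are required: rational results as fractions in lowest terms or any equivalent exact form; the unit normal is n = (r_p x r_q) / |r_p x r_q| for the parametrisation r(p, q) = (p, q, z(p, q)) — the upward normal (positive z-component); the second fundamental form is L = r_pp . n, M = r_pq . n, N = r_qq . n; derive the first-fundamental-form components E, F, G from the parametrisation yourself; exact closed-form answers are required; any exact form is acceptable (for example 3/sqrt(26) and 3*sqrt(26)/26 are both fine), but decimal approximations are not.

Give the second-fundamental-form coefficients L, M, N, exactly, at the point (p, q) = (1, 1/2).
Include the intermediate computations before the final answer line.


z_p = 1/2, z_q = 0, z_pp = 0, z_pq = 1, z_qq = -6
E = 5/4, F = 0, G = 1; answer radicand W^2 = 5/4
unnormalised second-form numerators: l = 0, m = 1, n = -6; L = l/sqrt(5/4), and similarly M = m/sqrt(W^2), N = n/sqrt(W^2)

Answer: L = 0, M = 2*sqrt(5)/5, N = -12*sqrt(5)/5


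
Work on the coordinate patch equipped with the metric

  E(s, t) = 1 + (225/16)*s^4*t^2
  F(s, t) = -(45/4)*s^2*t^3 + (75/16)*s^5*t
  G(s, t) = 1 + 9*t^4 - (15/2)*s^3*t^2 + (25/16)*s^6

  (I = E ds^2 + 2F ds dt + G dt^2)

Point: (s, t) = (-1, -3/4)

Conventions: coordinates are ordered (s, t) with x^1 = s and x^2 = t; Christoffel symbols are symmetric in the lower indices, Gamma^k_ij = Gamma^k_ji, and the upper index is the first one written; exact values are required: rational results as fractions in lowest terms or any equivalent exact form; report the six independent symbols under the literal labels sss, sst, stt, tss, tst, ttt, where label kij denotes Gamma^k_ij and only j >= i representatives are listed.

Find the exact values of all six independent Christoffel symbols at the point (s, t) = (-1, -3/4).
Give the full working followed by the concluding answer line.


E = 2281/256, F = 2115/256, G = 2465/256 at the point
E_s = -2025/64, E_t = -675/32, F_s = -3465/128, F_t = -1515/64, G_s = -705/32, G_t = -423/16
EG - F^2 = 2245/128;  g^inv = (128/2245) * [[2465/256, -2115/256], [-2115/256, 2281/256]]
first-kind symbols [ij,l] = (1/2)(d_i g_jl + d_j g_il - d_l g_ij): [ss,s] = E_s/2 = -2025/128, [ss,t] = F_s - E_t/2 = -2115/128, [st,s] = E_t/2 = -675/64, [st,t] = G_s/2 = -705/64, [tt,s] = F_t - G_s/2 = -405/32, [tt,t] = G_t/2 = -423/32
Gamma^s_ij = (G*[ij,s] - F*[ij,t])/(EG - F^2), Gamma^t_ij = (E*[ij,t] - F*[ij,s])/(EG - F^2)

Answer: Gamma_sss = -405/449, Gamma_sst = -270/449, Gamma_stt = -324/449, Gamma_tss = -423/449, Gamma_tst = -282/449, Gamma_ttt = -1692/2245


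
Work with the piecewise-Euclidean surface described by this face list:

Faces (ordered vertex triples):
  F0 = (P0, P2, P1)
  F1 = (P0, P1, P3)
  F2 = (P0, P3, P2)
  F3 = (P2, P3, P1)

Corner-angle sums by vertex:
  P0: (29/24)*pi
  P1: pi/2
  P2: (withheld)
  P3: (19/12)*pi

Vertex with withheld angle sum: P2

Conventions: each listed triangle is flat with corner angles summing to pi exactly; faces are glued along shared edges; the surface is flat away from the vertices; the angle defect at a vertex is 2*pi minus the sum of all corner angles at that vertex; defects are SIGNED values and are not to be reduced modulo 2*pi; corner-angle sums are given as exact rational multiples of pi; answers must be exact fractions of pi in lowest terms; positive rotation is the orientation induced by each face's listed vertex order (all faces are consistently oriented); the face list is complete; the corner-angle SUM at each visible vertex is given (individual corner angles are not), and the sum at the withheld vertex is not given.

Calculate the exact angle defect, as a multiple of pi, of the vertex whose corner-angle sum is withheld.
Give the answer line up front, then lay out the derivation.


Answer: defect(P2) = (31/24)*pi

V = 4, E = 6, F = 4; chi = V - E + F = 2
Gauss-Bonnet: total defect = 2*pi*chi = 4*pi; visible defects sum to (65/24)*pi


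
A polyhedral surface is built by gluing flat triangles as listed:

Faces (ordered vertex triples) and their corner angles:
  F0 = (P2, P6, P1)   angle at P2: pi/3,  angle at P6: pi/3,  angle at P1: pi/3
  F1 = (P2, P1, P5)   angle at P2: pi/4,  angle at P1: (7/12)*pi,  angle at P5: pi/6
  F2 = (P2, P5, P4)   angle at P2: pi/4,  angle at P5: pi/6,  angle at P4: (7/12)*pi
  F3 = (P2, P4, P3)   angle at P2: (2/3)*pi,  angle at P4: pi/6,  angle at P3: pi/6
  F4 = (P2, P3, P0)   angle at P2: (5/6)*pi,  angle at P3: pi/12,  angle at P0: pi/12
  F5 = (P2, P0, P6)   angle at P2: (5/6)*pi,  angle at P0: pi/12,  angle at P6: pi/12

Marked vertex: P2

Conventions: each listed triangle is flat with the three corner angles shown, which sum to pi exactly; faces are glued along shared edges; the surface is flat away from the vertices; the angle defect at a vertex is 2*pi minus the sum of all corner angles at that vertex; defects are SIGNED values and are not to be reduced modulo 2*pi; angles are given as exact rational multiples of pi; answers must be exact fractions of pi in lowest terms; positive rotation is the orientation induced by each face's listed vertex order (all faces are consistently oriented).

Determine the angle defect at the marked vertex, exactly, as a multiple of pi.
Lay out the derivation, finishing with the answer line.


Sum of corner angles at P2: (19/6)*pi
defect = 2*pi - (19/6)*pi

Answer: defect(P2) = (-7/6)*pi


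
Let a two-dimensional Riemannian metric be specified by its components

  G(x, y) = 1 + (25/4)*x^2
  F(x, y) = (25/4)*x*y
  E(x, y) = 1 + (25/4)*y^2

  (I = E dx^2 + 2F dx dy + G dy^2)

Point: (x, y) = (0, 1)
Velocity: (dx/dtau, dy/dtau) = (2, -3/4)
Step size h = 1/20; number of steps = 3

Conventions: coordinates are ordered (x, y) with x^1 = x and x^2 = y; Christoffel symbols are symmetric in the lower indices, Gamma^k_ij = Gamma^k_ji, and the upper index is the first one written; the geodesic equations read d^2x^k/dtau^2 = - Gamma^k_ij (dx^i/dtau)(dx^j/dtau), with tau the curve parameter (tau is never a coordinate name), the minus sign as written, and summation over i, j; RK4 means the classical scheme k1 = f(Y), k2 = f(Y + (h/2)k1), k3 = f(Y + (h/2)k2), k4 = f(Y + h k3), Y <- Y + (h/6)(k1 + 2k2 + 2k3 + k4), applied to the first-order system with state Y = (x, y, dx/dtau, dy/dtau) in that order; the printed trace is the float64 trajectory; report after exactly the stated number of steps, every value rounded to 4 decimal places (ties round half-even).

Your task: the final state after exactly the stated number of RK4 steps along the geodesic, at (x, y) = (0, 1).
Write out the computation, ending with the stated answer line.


f(Y) = (dx/dtau, dy/dtau, -Gamma^x_ij Y'^i Y'^j, -Gamma^y_ij Y'^i Y'^j) with the Gammas evaluated at the stage position; h = 0.050000; intermediate values shown to 6 dp
step 0: x = 0.0000, y = 1.0000, dx/dtau = 2.0000, dy/dtau = -0.7500
step 1:
  k1: at (x, y) = (0.000000, 1.000000), (dx/dtau, dy/dtau) = (2.000000, -0.750000); Gamma_xxx = 0.000000, Gamma_xxy = 0.862069, Gamma_xyy = 0.000000, Gamma_yxx = 0.000000, Gamma_yxy = 0.000000, Gamma_yyy = 0.000000; k1 = (2.000000, -0.750000, 2.586207, 0.000000)
  k2: at (x, y) = (0.050000, 0.981250), (dx/dtau, dy/dtau) = (2.064655, -0.750000); Gamma_xxx = 0.000000, Gamma_xxy = 0.871950, Gamma_xyy = 0.000000, Gamma_yxx = 0.000000, Gamma_yxy = 0.044431, Gamma_yyy = 0.000000; k2 = (2.064655, -0.750000, 2.700413, 0.137601)
  k3: at (x, y) = (0.051616, 0.981250), (dx/dtau, dy/dtau) = (2.067510, -0.746560); Gamma_xxx = 0.000000, Gamma_xxy = 0.871822, Gamma_xyy = 0.000000, Gamma_yxx = 0.000000, Gamma_yxy = 0.045860, Gamma_yyy = 0.000000; k3 = (2.067510, -0.746560, 2.691352, 0.141572)
  k4: at (x, y) = (0.103376, 0.962672), (dx/dtau, dy/dtau) = (2.134568, -0.742921); Gamma_xxx = 0.000000, Gamma_xxy = 0.877211, Gamma_xyy = 0.000000, Gamma_yxx = 0.000000, Gamma_yxy = 0.094198, Gamma_yyy = 0.000000; k4 = (2.134568, -0.742921, 2.782189, 0.298762)
  Y <- Y + (h/6)(k1 + 2k2 + 2k3 + k4): x = 0.1033, y = 0.9626, dx/dtau = 2.1346, dy/dtau = -0.7429
step 2:
  k1: at (x, y) = (0.103324, 0.962616), (dx/dtau, dy/dtau) = (2.134599, -0.742857); Gamma_xxx = 0.000000, Gamma_xxy = 0.877254, Gamma_xyy = 0.000000, Gamma_yxx = 0.000000, Gamma_yxy = 0.094162, Gamma_yyy = 0.000000; k1 = (2.134599, -0.742857, 2.782129, 0.298625)
  k2: at (x, y) = (0.156689, 0.944045), (dx/dtau, dy/dtau) = (2.204153, -0.735392); Gamma_xxx = 0.000000, Gamma_xxy = 0.877551, Gamma_xyy = 0.000000, Gamma_yxx = 0.000000, Gamma_yxy = 0.145653, Gamma_yyy = 0.000000; k2 = (2.204153, -0.735392, 2.844872, 0.472182)
  k3: at (x, y) = (0.158428, 0.944232), (dx/dtau, dy/dtau) = (2.205721, -0.731053); Gamma_xxx = 0.000000, Gamma_xxy = 0.876990, Gamma_xyy = 0.000000, Gamma_yxx = 0.000000, Gamma_yxy = 0.147146, Gamma_yyy = 0.000000; k3 = (2.205721, -0.731053, 2.828292, 0.474545)
  k4: at (x, y) = (0.213610, 0.926064), (dx/dtau, dy/dtau) = (2.276014, -0.719130); Gamma_xxx = 0.000000, Gamma_xxy = 0.870996, Gamma_xyy = 0.000000, Gamma_yxx = 0.000000, Gamma_yxy = 0.200908, Gamma_yyy = 0.000000; k4 = (2.276014, -0.719130, 2.851207, 0.657673)
  Y <- Y + (h/6)(k1 + 2k2 + 2k3 + k4): x = 0.2136, y = 0.9260, dx/dtau = 2.2761, dy/dtau = -0.7191
step 3:
  k1: at (x, y) = (0.213577, 0.925992), (dx/dtau, dy/dtau) = (2.276097, -0.719110); Gamma_xxx = 0.000000, Gamma_xxy = 0.871049, Gamma_xyy = 0.000000, Gamma_yxx = 0.000000, Gamma_yxy = 0.200905, Gamma_yyy = 0.000000; k1 = (2.276097, -0.719110, 2.851402, 0.657667)
  k2: at (x, y) = (0.270480, 0.908015), (dx/dtau, dy/dtau) = (2.347382, -0.702668); Gamma_xxx = 0.000000, Gamma_xxy = 0.858521, Gamma_xyy = 0.000000, Gamma_yxx = 0.000000, Gamma_yxy = 0.255736, Gamma_yyy = 0.000000; k2 = (2.347382, -0.702668, 2.832140, 0.843638)
  k3: at (x, y) = (0.272262, 0.908426), (dx/dtau, dy/dtau) = (2.346900, -0.698019); Gamma_xxx = 0.000000, Gamma_xxy = 0.857520, Gamma_xyy = 0.000000, Gamma_yxx = 0.000000, Gamma_yxy = 0.257005, Gamma_yyy = 0.000000; k3 = (2.346900, -0.698019, 2.809544, 0.842041)
  k4: at (x, y) = (0.330922, 0.891091), (dx/dtau, dy/dtau) = (2.416574, -0.677007); Gamma_xxx = 0.000000, Gamma_xxy = 0.837844, Gamma_xyy = 0.000000, Gamma_yxx = 0.000000, Gamma_yxy = 0.311148, Gamma_yyy = 0.000000; k4 = (2.416574, -0.677007, 2.741489, 1.018099)
  Y <- Y + (h/6)(k1 + 2k2 + 2k3 + k4): x = 0.3309, y = 0.8910, dx/dtau = 2.4167, dy/dtau = -0.6771

Answer: x = 0.3309, y = 0.8910, dx/dtau = 2.4167, dy/dtau = -0.6771


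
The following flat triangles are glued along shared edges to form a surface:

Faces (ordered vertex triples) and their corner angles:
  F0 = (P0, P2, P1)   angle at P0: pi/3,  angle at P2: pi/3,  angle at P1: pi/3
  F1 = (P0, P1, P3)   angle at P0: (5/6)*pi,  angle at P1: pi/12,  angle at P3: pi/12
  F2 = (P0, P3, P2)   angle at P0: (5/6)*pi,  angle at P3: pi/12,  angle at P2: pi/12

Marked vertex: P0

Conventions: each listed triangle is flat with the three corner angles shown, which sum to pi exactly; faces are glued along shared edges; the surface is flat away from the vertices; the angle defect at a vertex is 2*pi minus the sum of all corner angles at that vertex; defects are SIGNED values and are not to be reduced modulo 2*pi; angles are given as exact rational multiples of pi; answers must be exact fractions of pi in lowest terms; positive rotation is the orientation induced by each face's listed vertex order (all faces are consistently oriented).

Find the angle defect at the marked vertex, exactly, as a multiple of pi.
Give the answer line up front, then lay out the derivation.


Answer: defect(P0) = 0

Sum of corner angles at P0: 2*pi
defect = 2*pi - 2*pi


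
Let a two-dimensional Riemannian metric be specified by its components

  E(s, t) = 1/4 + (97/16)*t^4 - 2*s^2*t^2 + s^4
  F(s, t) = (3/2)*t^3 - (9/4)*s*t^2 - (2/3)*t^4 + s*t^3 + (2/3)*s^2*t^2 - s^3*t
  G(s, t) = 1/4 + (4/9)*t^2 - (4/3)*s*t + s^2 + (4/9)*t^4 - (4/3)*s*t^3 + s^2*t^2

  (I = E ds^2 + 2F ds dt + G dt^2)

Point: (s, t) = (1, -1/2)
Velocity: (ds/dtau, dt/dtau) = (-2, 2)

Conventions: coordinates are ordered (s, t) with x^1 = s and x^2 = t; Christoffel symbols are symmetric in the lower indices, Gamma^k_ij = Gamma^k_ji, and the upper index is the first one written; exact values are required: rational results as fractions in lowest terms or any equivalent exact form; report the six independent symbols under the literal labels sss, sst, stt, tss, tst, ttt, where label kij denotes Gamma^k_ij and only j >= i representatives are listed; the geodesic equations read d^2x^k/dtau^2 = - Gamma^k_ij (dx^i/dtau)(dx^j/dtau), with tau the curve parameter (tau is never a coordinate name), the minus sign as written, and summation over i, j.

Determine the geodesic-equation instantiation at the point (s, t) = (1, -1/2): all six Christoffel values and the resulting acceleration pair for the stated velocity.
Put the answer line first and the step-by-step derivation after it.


Answer: Gamma_sss = 38004/25145, Gamma_sst = -7908/25145, Gamma_stt = 21024/25145, Gamma_tss = 331869/402320, Gamma_tst = 16152/25145, Gamma_ttt = -18216/25145; accelerations (d^2s/dtau^2, d^2t/dtau^2) = (-299376/25145, 476451/100580)

E = 289/256, F = -1/4, G = 89/36 at the point
E_s = 3, E_t = -33/32, F_s = 55/48, F_t = 67/24, G_s = 10/3, G_t = -4
EG - F^2 = 25145/9216;  g^inv = (9216/25145) * [[89/36, 1/4], [1/4, 289/256]]
first-kind symbols [ij,l] = (1/2)(d_i g_jl + d_j g_il - d_l g_ij): [ss,s] = E_s/2 = 3/2, [ss,t] = F_s - E_t/2 = 319/192, [st,s] = E_t/2 = -33/64, [st,t] = G_s/2 = 5/3, [tt,s] = F_t - G_s/2 = 9/8, [tt,t] = G_t/2 = -2
Gamma^s_ij = (G*[ij,s] - F*[ij,t])/(EG - F^2), Gamma^t_ij = (E*[ij,t] - F*[ij,s])/(EG - F^2)
Gamma_sss = 38004/25145, Gamma_sst = -7908/25145, Gamma_stt = 21024/25145, Gamma_tss = 331869/402320, Gamma_tst = 16152/25145, Gamma_ttt = -18216/25145
d^2s/dtau^2 = -(Gamma_sss*(-2)^2 + 2*Gamma_sst*(-2)*(2) + Gamma_stt*(2)^2) = -299376/25145
d^2t/dtau^2 = -(Gamma_tss*(-2)^2 + 2*Gamma_tst*(-2)*(2) + Gamma_ttt*(2)^2) = 476451/100580


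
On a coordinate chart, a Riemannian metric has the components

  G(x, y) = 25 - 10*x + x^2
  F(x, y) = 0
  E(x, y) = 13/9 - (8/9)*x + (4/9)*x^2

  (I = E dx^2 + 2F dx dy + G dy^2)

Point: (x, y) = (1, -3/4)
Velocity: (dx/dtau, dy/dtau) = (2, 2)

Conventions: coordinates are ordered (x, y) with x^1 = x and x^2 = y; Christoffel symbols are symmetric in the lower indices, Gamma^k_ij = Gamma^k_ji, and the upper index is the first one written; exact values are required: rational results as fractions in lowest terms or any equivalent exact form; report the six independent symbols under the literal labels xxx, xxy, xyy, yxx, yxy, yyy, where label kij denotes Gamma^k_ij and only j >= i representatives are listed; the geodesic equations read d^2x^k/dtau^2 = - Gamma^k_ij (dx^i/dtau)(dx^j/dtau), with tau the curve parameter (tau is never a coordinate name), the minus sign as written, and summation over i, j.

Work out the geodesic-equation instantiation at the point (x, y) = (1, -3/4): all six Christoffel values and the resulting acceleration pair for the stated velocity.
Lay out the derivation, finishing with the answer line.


E = 1, F = 0, G = 16 at the point
E_x = 0, E_y = 0, F_x = 0, F_y = 0, G_x = -8, G_y = 0
EG - F^2 = 16;  g^inv = (1/16) * [[16, 0], [0, 1]]
first-kind symbols [ij,l] = (1/2)(d_i g_jl + d_j g_il - d_l g_ij): [xx,x] = E_x/2 = 0, [xx,y] = F_x - E_y/2 = 0, [xy,x] = E_y/2 = 0, [xy,y] = G_x/2 = -4, [yy,x] = F_y - G_x/2 = 4, [yy,y] = G_y/2 = 0
Gamma^x_ij = (G*[ij,x] - F*[ij,y])/(EG - F^2), Gamma^y_ij = (E*[ij,y] - F*[ij,x])/(EG - F^2)
Gamma_xxx = 0, Gamma_xxy = 0, Gamma_xyy = 4, Gamma_yxx = 0, Gamma_yxy = -1/4, Gamma_yyy = 0
d^2x/dtau^2 = -(Gamma_xxx*(2)^2 + 2*Gamma_xxy*(2)*(2) + Gamma_xyy*(2)^2) = -16
d^2y/dtau^2 = -(Gamma_yxx*(2)^2 + 2*Gamma_yxy*(2)*(2) + Gamma_yyy*(2)^2) = 2

Answer: Gamma_xxx = 0, Gamma_xxy = 0, Gamma_xyy = 4, Gamma_yxx = 0, Gamma_yxy = -1/4, Gamma_yyy = 0; accelerations (d^2x/dtau^2, d^2y/dtau^2) = (-16, 2)


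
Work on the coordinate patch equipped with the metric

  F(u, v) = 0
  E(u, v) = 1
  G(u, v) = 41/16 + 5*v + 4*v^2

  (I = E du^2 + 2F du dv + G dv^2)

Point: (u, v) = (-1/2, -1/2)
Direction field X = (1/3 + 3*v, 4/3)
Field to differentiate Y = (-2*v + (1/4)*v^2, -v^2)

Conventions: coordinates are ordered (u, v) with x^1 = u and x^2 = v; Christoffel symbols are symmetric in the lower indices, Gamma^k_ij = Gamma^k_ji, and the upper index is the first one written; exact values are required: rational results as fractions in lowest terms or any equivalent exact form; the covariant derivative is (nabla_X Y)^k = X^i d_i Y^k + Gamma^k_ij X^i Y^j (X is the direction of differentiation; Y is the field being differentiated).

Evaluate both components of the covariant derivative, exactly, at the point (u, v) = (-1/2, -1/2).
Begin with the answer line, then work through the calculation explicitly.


Answer: (nabla_X Y)^u = -3, (nabla_X Y)^v = 20/17

E = 1, F = 0, G = 17/16 at the point
E_u = 0, E_v = 0, F_u = 0, F_v = 0, G_u = 0, G_v = 1
EG - F^2 = 17/16;  g^inv = (16/17) * [[17/16, 0], [0, 1]]
first-kind symbols [ij,l] = (1/2)(d_i g_jl + d_j g_il - d_l g_ij): [uu,u] = E_u/2 = 0, [uu,v] = F_u - E_v/2 = 0, [uv,u] = E_v/2 = 0, [uv,v] = G_u/2 = 0, [vv,u] = F_v - G_u/2 = 0, [vv,v] = G_v/2 = 1/2
Gamma^u_ij = (G*[ij,u] - F*[ij,v])/(EG - F^2), Gamma^v_ij = (E*[ij,v] - F*[ij,u])/(EG - F^2)
Gamma_uuu = 0, Gamma_uuv = 0, Gamma_uvv = 0, Gamma_vuu = 0, Gamma_vuv = 0, Gamma_vvv = 8/17
X = (-7/6, 4/3), Y = (17/16, -1/4) at the point


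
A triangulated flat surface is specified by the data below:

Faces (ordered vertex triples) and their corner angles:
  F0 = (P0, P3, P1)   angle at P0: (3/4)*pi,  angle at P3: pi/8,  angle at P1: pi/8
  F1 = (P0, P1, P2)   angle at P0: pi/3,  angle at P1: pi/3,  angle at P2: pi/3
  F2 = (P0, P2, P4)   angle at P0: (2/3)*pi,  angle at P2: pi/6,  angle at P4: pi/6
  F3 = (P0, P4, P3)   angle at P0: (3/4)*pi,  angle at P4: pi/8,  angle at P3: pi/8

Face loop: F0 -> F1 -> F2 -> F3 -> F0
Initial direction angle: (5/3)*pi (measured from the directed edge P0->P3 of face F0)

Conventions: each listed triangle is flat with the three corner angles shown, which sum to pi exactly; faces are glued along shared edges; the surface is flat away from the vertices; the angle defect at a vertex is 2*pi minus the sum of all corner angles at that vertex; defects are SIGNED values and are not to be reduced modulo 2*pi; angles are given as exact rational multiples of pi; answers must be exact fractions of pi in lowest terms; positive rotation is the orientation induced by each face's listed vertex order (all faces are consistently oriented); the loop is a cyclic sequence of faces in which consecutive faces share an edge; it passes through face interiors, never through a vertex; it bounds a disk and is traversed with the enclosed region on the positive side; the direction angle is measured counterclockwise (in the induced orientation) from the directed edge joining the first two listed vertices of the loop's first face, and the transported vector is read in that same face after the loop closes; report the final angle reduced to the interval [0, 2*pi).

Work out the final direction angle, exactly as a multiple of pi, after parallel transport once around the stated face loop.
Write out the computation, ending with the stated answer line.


enclosed vertex P0: corner angles sum to (5/2)*pi, defect = 2*pi - (5/2)*pi = -pi/2
holonomy = initial angle + sum of enclosed defects (mod 2*pi), positive in the induced orientation
final angle = (5/3)*pi - pi/2 = (7/6)*pi (mod 2*pi)

Answer: final direction angle = (7/6)*pi


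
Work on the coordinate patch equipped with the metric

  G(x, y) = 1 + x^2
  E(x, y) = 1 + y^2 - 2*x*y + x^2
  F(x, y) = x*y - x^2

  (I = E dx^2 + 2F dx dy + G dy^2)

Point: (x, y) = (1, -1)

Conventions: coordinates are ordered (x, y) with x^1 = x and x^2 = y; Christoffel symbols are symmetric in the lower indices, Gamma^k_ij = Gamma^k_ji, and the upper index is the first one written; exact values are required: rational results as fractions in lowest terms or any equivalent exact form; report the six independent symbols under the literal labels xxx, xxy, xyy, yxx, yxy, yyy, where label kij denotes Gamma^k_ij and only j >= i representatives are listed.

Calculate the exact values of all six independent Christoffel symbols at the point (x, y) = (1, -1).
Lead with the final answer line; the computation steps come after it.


Answer: Gamma_xxx = 1/3, Gamma_xxy = -1/3, Gamma_xyy = 0, Gamma_yxx = -1/6, Gamma_yxy = 1/6, Gamma_yyy = 0

E = 5, F = -2, G = 2 at the point
E_x = 4, E_y = -4, F_x = -3, F_y = 1, G_x = 2, G_y = 0
EG - F^2 = 6;  g^inv = (1/6) * [[2, 2], [2, 5]]
first-kind symbols [ij,l] = (1/2)(d_i g_jl + d_j g_il - d_l g_ij): [xx,x] = E_x/2 = 2, [xx,y] = F_x - E_y/2 = -1, [xy,x] = E_y/2 = -2, [xy,y] = G_x/2 = 1, [yy,x] = F_y - G_x/2 = 0, [yy,y] = G_y/2 = 0
Gamma^x_ij = (G*[ij,x] - F*[ij,y])/(EG - F^2), Gamma^y_ij = (E*[ij,y] - F*[ij,x])/(EG - F^2)


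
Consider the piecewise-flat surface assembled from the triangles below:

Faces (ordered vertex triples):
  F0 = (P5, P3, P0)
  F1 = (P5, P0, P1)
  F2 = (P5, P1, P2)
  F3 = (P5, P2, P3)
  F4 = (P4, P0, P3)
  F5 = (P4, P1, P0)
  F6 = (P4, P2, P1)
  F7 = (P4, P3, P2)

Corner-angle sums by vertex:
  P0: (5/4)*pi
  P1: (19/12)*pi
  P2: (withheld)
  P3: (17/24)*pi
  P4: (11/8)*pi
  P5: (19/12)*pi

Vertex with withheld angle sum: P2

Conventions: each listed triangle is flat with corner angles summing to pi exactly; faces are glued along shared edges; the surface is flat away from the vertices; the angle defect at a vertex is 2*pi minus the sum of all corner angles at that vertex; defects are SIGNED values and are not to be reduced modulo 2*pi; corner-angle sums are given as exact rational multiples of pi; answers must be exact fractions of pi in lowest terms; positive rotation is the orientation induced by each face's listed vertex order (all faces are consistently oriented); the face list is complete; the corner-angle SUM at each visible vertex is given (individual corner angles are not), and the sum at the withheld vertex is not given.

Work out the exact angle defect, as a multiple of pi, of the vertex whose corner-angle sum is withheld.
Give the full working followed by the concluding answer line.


V = 6, E = 12, F = 8; chi = V - E + F = 2
Gauss-Bonnet: total defect = 2*pi*chi = 4*pi; visible defects sum to (7/2)*pi

Answer: defect(P2) = pi/2


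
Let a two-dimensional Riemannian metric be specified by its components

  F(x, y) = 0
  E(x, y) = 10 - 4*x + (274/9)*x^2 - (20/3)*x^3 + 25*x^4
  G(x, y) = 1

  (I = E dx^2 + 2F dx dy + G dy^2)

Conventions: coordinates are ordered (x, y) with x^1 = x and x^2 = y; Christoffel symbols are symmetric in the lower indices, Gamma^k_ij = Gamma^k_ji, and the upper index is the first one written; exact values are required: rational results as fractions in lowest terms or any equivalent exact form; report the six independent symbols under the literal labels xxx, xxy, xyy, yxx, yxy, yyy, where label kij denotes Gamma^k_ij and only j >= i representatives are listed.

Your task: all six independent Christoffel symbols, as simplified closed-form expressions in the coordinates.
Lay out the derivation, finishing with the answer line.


E = 10 - 4*x + (274/9)*x^2 - (20/3)*x^3 + 25*x^4; F = 0; G = 1
Gamma^k_ij = (1/2) g^{kl} (d_i g_jl + d_j g_il - d_l g_ij), with g^inv = (1/(EG-F^2)) [[G, -F], [-F, E]]
first partials: E_x = -4 + (548/9)*x - 20*x^2 + 100*x^3, E_y = 0, F_x = 0, F_y = 0, G_x = 0, G_y = 0
D = EG - F^2 = 10 - 4*x + (274/9)*x^2 - (20/3)*x^3 + 25*x^4
expanded: Gamma^x_xx = (G E_x - 2F F_x + F E_y)/(2D), Gamma^x_xy = (G E_y - F G_x)/(2D), Gamma^x_yy = (2G F_y - G G_x - F G_y)/(2D), Gamma^y_xx = (2E F_x - E E_y - F E_x)/(2D), Gamma^y_xy = (E G_x - F E_y)/(2D), Gamma^y_yy = (E G_y - 2F F_y + F G_x)/(2D); substitute and cancel common factors

Answer: Gamma_xxx = (450*x^3 - 90*x^2 + 274*x - 18)/(225*x^4 - 60*x^3 + 274*x^2 - 36*x + 90), Gamma_xxy = 0, Gamma_xyy = 0, Gamma_yxx = 0, Gamma_yxy = 0, Gamma_yyy = 0


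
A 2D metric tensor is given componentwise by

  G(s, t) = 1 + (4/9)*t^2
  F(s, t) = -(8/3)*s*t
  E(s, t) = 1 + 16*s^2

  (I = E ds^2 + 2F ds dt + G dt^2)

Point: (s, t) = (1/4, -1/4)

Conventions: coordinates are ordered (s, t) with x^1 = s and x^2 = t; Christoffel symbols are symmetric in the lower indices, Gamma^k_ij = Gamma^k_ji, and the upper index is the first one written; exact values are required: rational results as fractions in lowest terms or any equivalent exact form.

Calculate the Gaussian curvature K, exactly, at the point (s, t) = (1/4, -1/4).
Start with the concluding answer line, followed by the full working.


Answer: K = -3456/5329

E = 2, F = 1/6, G = 37/36, EG - F^2 = 73/36 at the point
E_s = 8, E_t = 0, F_s = 2/3, F_t = -2/3, G_s = 0, G_t = -2/9
E_tt = 0, F_st = -8/3, G_ss = 0
K follows from Brioschi's formula, (det M1 - det M2)/(EG - F^2)^2.
M1 = [[-E_tt/2 + F_st - G_ss/2, E_s/2, F_s - E_t/2], [F_t - G_s/2, E, F], [G_t/2, F, G]] = [[-8/3, 4, 2/3], [-2/3, 2, 1/6], [-1/9, 1/6, 37/36]]; det M1 = -8/3
M2 = [[0, E_t/2, G_s/2], [E_t/2, E, F], [G_s/2, F, G]] = [[0, 0, 0], [0, 2, 1/6], [0, 1/6, 37/36]]; det M2 = 0
det M1 - det M2 = -8/3; K = -8/3 / (73/36)^2 = -3456/5329


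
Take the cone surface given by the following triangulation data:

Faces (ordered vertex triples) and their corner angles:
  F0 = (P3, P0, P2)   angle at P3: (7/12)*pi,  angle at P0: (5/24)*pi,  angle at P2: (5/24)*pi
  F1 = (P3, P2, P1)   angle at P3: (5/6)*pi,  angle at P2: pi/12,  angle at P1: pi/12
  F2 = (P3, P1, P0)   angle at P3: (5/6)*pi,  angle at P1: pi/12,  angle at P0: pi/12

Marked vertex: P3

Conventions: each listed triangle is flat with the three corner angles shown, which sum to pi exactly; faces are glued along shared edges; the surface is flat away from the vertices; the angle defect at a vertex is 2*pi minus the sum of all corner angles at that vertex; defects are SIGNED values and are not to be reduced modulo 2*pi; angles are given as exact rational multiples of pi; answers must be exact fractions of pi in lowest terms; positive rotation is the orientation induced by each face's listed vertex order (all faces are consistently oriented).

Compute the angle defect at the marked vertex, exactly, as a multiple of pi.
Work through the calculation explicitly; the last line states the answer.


Sum of corner angles at P3: (9/4)*pi
defect = 2*pi - (9/4)*pi

Answer: defect(P3) = -pi/4


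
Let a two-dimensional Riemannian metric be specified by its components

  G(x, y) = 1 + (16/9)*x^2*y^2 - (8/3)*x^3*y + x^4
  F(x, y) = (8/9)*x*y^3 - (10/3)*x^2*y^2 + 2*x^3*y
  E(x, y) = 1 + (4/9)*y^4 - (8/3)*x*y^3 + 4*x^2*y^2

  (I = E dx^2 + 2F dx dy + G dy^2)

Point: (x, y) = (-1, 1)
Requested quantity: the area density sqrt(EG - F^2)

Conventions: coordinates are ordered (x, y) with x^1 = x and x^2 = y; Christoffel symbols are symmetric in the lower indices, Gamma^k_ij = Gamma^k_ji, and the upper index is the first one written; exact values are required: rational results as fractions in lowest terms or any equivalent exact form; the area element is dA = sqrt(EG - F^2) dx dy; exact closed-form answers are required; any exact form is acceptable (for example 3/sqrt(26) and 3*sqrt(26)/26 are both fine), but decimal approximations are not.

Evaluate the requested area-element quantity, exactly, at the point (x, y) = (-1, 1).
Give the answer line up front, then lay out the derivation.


Answer: sqrt(EG - F^2) = sqrt(122)/3

E = 73/9, F = -56/9, G = 58/9; EG - F^2 = 122/9


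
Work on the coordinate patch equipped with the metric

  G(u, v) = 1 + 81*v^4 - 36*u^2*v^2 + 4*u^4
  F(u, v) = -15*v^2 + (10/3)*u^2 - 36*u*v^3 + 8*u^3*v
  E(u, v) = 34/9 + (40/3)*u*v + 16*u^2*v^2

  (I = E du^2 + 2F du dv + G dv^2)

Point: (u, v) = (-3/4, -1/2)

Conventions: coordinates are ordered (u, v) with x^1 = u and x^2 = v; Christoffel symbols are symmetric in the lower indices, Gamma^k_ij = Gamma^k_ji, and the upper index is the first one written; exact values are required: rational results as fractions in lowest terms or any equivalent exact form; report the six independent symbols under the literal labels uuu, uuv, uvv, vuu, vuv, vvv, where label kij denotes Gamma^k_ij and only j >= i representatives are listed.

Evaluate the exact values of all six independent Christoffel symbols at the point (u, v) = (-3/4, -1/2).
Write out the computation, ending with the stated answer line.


E = 397/36, F = -57/16, G = 145/64 at the point
E_u = -38/3, E_v = -19, F_u = -29/4, F_v = 255/8, G_u = 27/4, G_v = -81/4
EG - F^2 = 7081/576;  g^inv = (576/7081) * [[145/64, 57/16], [57/16, 397/36]]
first-kind symbols [ij,l] = (1/2)(d_i g_jl + d_j g_il - d_l g_ij): [uu,u] = E_u/2 = -19/3, [uu,v] = F_u - E_v/2 = 9/4, [uv,u] = E_v/2 = -19/2, [uv,v] = G_u/2 = 27/8, [vv,u] = F_v - G_u/2 = 57/2, [vv,v] = G_v/2 = -81/8
Gamma^u_ij = (G*[ij,u] - F*[ij,v])/(EG - F^2), Gamma^v_ij = (E*[ij,v] - F*[ij,u])/(EG - F^2)

Answer: Gamma_uuu = -3648/7081, Gamma_uuv = -5472/7081, Gamma_uvv = 16416/7081, Gamma_vuu = 1296/7081, Gamma_vuv = 1944/7081, Gamma_vvv = -5832/7081


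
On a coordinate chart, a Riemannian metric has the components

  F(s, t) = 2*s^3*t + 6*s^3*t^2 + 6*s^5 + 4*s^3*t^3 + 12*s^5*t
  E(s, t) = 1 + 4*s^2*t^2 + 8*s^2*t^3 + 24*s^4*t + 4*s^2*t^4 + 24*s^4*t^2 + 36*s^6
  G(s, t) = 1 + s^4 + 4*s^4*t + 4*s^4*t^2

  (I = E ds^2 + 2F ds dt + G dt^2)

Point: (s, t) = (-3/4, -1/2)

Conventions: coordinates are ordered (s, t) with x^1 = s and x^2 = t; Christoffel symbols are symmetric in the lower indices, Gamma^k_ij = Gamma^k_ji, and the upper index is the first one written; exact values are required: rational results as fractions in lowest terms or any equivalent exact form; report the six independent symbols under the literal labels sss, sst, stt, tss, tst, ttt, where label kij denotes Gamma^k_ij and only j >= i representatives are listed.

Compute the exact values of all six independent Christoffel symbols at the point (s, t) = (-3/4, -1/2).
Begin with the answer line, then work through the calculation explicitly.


Answer: Gamma_sss = -21252/5785, Gamma_sst = 0, Gamma_stt = -2484/5785, Gamma_tss = 0, Gamma_tst = 0, Gamma_ttt = 0

E = 5785/1024, F = 0, G = 1 at the point
E_s = -5313/128, E_t = 0, F_s = 0, F_t = -621/256, G_s = 0, G_t = 0
EG - F^2 = 5785/1024;  g^inv = (1024/5785) * [[1, 0], [0, 5785/1024]]
first-kind symbols [ij,l] = (1/2)(d_i g_jl + d_j g_il - d_l g_ij): [ss,s] = E_s/2 = -5313/256, [ss,t] = F_s - E_t/2 = 0, [st,s] = E_t/2 = 0, [st,t] = G_s/2 = 0, [tt,s] = F_t - G_s/2 = -621/256, [tt,t] = G_t/2 = 0
Gamma^s_ij = (G*[ij,s] - F*[ij,t])/(EG - F^2), Gamma^t_ij = (E*[ij,t] - F*[ij,s])/(EG - F^2)


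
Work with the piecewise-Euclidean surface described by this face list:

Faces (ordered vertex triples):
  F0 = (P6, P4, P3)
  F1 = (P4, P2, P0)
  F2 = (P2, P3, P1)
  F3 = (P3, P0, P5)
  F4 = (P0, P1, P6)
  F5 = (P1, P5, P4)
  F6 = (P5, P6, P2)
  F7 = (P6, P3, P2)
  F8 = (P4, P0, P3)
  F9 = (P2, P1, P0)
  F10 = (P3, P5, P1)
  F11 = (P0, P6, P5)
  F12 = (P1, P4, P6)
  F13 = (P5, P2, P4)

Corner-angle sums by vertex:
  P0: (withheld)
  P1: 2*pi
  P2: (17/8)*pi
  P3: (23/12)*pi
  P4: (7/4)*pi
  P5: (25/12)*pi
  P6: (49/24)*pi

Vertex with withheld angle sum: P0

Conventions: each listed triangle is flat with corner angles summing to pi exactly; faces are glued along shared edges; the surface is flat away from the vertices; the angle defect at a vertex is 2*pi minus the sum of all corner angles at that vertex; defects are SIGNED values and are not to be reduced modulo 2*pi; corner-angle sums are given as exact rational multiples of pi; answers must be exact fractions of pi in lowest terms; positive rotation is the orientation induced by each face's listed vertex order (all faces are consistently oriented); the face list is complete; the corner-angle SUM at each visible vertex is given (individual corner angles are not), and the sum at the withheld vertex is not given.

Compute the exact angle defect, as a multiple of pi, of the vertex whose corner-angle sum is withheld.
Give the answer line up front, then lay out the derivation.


Answer: defect(P0) = -pi/12

V = 7, E = 21, F = 14; chi = V - E + F = 0
Gauss-Bonnet: total defect = 2*pi*chi = 0; visible defects sum to pi/12


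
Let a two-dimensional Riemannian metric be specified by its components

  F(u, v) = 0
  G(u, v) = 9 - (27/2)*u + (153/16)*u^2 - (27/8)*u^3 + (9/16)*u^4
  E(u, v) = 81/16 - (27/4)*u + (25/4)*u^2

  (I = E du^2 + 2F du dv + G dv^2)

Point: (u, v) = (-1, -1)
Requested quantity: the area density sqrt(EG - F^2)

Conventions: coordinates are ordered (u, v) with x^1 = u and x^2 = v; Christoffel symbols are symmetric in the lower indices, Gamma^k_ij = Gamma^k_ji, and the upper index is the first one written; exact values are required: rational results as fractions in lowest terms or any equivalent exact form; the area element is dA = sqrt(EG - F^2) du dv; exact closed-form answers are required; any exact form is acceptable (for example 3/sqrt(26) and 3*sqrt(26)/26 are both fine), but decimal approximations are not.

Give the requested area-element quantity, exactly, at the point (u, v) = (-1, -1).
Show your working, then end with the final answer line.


E = 289/16, F = 0, G = 36; EG - F^2 = 2601/4

Answer: sqrt(EG - F^2) = 51/2


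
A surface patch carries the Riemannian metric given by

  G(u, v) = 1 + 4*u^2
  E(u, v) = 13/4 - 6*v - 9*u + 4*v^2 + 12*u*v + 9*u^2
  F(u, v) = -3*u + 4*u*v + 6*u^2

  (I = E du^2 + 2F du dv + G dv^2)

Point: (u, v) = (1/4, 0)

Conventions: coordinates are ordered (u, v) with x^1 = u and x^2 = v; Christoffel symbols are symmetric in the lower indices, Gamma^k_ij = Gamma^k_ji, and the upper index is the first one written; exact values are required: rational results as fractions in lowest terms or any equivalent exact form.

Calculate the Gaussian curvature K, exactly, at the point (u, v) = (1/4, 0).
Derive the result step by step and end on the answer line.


E = 25/16, F = -3/8, G = 5/4, EG - F^2 = 29/16 at the point
E_u = -9/2, E_v = -3, F_u = 0, F_v = 1, G_u = 2, G_v = 0
E_vv = 8, F_uv = 4, G_uu = 8
The intrinsic route: Brioschi's K = (det M1 - det M2)/(EG - F^2)^2.
M1 = [[-E_vv/2 + F_uv - G_uu/2, E_u/2, F_u - E_v/2], [F_v - G_u/2, E, F], [G_v/2, F, G]] = [[-4, -9/4, 3/2], [0, 25/16, -3/8], [0, -3/8, 5/4]]; det M1 = -29/4
M2 = [[0, E_v/2, G_u/2], [E_v/2, E, F], [G_u/2, F, G]] = [[0, -3/2, 1], [-3/2, 25/16, -3/8], [1, -3/8, 5/4]]; det M2 = -13/4
det M1 - det M2 = -4; K = -4 / (29/16)^2 = -1024/841

Answer: K = -1024/841


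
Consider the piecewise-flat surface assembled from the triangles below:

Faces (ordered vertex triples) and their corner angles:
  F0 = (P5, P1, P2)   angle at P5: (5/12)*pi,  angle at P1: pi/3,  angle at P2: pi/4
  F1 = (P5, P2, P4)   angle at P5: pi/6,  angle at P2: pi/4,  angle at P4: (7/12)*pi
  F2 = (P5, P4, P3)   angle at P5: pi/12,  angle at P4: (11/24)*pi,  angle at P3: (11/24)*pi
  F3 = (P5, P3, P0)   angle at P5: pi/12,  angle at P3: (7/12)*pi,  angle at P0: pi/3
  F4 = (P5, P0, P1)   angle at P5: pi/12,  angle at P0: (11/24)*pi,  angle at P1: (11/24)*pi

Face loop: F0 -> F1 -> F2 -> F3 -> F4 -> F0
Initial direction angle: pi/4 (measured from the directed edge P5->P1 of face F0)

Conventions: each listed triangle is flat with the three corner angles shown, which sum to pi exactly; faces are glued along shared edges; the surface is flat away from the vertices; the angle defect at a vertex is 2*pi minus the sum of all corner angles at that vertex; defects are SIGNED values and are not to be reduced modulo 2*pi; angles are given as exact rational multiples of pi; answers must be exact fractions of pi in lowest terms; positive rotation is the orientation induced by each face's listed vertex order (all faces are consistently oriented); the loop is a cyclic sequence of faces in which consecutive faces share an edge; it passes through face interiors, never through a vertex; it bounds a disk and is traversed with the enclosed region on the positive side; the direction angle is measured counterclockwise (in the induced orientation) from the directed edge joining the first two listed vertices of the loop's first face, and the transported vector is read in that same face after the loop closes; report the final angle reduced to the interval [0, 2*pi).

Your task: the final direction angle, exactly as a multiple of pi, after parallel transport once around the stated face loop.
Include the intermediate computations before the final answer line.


enclosed vertex P5: corner angles sum to (5/6)*pi, defect = 2*pi - (5/6)*pi = (7/6)*pi
holonomy = initial angle + sum of enclosed defects (mod 2*pi), positive in the induced orientation
final angle = pi/4 + (7/6)*pi = (17/12)*pi (mod 2*pi)

Answer: final direction angle = (17/12)*pi


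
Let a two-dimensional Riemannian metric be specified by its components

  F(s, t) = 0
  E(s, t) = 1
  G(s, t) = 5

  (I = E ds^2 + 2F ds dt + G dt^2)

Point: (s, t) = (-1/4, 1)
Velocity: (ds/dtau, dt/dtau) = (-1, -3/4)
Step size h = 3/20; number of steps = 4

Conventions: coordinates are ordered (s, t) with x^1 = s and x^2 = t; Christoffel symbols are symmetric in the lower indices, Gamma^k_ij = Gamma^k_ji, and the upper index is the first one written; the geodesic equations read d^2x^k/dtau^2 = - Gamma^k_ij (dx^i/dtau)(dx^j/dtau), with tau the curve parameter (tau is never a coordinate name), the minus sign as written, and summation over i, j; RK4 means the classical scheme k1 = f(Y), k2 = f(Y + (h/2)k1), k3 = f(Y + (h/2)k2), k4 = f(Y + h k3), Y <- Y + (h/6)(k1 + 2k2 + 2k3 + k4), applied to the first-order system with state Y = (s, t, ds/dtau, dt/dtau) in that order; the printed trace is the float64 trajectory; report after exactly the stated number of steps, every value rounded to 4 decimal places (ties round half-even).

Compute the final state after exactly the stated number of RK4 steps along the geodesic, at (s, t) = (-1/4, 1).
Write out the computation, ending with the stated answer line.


f(Y) = (ds/dtau, dt/dtau, -Gamma^s_ij Y'^i Y'^j, -Gamma^t_ij Y'^i Y'^j) with the Gammas evaluated at the stage position; h = 0.150000; intermediate values shown to 6 dp
step 0: s = -0.2500, t = 1.0000, ds/dtau = -1.0000, dt/dtau = -0.7500
step 1:
  k1: at (s, t) = (-0.250000, 1.000000), (ds/dtau, dt/dtau) = (-1.000000, -0.750000); Gamma_sss = 0.000000, Gamma_sst = 0.000000, Gamma_stt = 0.000000, Gamma_tss = 0.000000, Gamma_tst = 0.000000, Gamma_ttt = 0.000000; k1 = (-1.000000, -0.750000, 0.000000, 0.000000)
  k2: at (s, t) = (-0.325000, 0.943750), (ds/dtau, dt/dtau) = (-1.000000, -0.750000); Gamma_sss = 0.000000, Gamma_sst = 0.000000, Gamma_stt = 0.000000, Gamma_tss = 0.000000, Gamma_tst = 0.000000, Gamma_ttt = 0.000000; k2 = (-1.000000, -0.750000, 0.000000, 0.000000)
  k3: at (s, t) = (-0.325000, 0.943750), (ds/dtau, dt/dtau) = (-1.000000, -0.750000); Gamma_sss = 0.000000, Gamma_sst = 0.000000, Gamma_stt = 0.000000, Gamma_tss = 0.000000, Gamma_tst = 0.000000, Gamma_ttt = 0.000000; k3 = (-1.000000, -0.750000, 0.000000, 0.000000)
  k4: at (s, t) = (-0.400000, 0.887500), (ds/dtau, dt/dtau) = (-1.000000, -0.750000); Gamma_sss = 0.000000, Gamma_sst = 0.000000, Gamma_stt = 0.000000, Gamma_tss = 0.000000, Gamma_tst = 0.000000, Gamma_ttt = 0.000000; k4 = (-1.000000, -0.750000, 0.000000, 0.000000)
  Y <- Y + (h/6)(k1 + 2k2 + 2k3 + k4): s = -0.4000, t = 0.8875, ds/dtau = -1.0000, dt/dtau = -0.7500
step 2:
  k1: at (s, t) = (-0.400000, 0.887500), (ds/dtau, dt/dtau) = (-1.000000, -0.750000); Gamma_sss = 0.000000, Gamma_sst = 0.000000, Gamma_stt = 0.000000, Gamma_tss = 0.000000, Gamma_tst = 0.000000, Gamma_ttt = 0.000000; k1 = (-1.000000, -0.750000, 0.000000, 0.000000)
  k2: at (s, t) = (-0.475000, 0.831250), (ds/dtau, dt/dtau) = (-1.000000, -0.750000); Gamma_sss = 0.000000, Gamma_sst = 0.000000, Gamma_stt = 0.000000, Gamma_tss = 0.000000, Gamma_tst = 0.000000, Gamma_ttt = 0.000000; k2 = (-1.000000, -0.750000, 0.000000, 0.000000)
  k3: at (s, t) = (-0.475000, 0.831250), (ds/dtau, dt/dtau) = (-1.000000, -0.750000); Gamma_sss = 0.000000, Gamma_sst = 0.000000, Gamma_stt = 0.000000, Gamma_tss = 0.000000, Gamma_tst = 0.000000, Gamma_ttt = 0.000000; k3 = (-1.000000, -0.750000, 0.000000, 0.000000)
  k4: at (s, t) = (-0.550000, 0.775000), (ds/dtau, dt/dtau) = (-1.000000, -0.750000); Gamma_sss = 0.000000, Gamma_sst = 0.000000, Gamma_stt = 0.000000, Gamma_tss = 0.000000, Gamma_tst = 0.000000, Gamma_ttt = 0.000000; k4 = (-1.000000, -0.750000, 0.000000, 0.000000)
  Y <- Y + (h/6)(k1 + 2k2 + 2k3 + k4): s = -0.5500, t = 0.7750, ds/dtau = -1.0000, dt/dtau = -0.7500
step 3:
  k1: at (s, t) = (-0.550000, 0.775000), (ds/dtau, dt/dtau) = (-1.000000, -0.750000); Gamma_sss = 0.000000, Gamma_sst = 0.000000, Gamma_stt = 0.000000, Gamma_tss = 0.000000, Gamma_tst = 0.000000, Gamma_ttt = 0.000000; k1 = (-1.000000, -0.750000, 0.000000, 0.000000)
  k2: at (s, t) = (-0.625000, 0.718750), (ds/dtau, dt/dtau) = (-1.000000, -0.750000); Gamma_sss = 0.000000, Gamma_sst = 0.000000, Gamma_stt = 0.000000, Gamma_tss = 0.000000, Gamma_tst = 0.000000, Gamma_ttt = 0.000000; k2 = (-1.000000, -0.750000, 0.000000, 0.000000)
  k3: at (s, t) = (-0.625000, 0.718750), (ds/dtau, dt/dtau) = (-1.000000, -0.750000); Gamma_sss = 0.000000, Gamma_sst = 0.000000, Gamma_stt = 0.000000, Gamma_tss = 0.000000, Gamma_tst = 0.000000, Gamma_ttt = 0.000000; k3 = (-1.000000, -0.750000, 0.000000, 0.000000)
  k4: at (s, t) = (-0.700000, 0.662500), (ds/dtau, dt/dtau) = (-1.000000, -0.750000); Gamma_sss = 0.000000, Gamma_sst = 0.000000, Gamma_stt = 0.000000, Gamma_tss = 0.000000, Gamma_tst = 0.000000, Gamma_ttt = 0.000000; k4 = (-1.000000, -0.750000, 0.000000, 0.000000)
  Y <- Y + (h/6)(k1 + 2k2 + 2k3 + k4): s = -0.7000, t = 0.6625, ds/dtau = -1.0000, dt/dtau = -0.7500
step 4:
  k1: at (s, t) = (-0.700000, 0.662500), (ds/dtau, dt/dtau) = (-1.000000, -0.750000); Gamma_sss = 0.000000, Gamma_sst = 0.000000, Gamma_stt = 0.000000, Gamma_tss = 0.000000, Gamma_tst = 0.000000, Gamma_ttt = 0.000000; k1 = (-1.000000, -0.750000, 0.000000, 0.000000)
  k2: at (s, t) = (-0.775000, 0.606250), (ds/dtau, dt/dtau) = (-1.000000, -0.750000); Gamma_sss = 0.000000, Gamma_sst = 0.000000, Gamma_stt = 0.000000, Gamma_tss = 0.000000, Gamma_tst = 0.000000, Gamma_ttt = 0.000000; k2 = (-1.000000, -0.750000, 0.000000, 0.000000)
  k3: at (s, t) = (-0.775000, 0.606250), (ds/dtau, dt/dtau) = (-1.000000, -0.750000); Gamma_sss = 0.000000, Gamma_sst = 0.000000, Gamma_stt = 0.000000, Gamma_tss = 0.000000, Gamma_tst = 0.000000, Gamma_ttt = 0.000000; k3 = (-1.000000, -0.750000, 0.000000, 0.000000)
  k4: at (s, t) = (-0.850000, 0.550000), (ds/dtau, dt/dtau) = (-1.000000, -0.750000); Gamma_sss = 0.000000, Gamma_sst = 0.000000, Gamma_stt = 0.000000, Gamma_tss = 0.000000, Gamma_tst = 0.000000, Gamma_ttt = 0.000000; k4 = (-1.000000, -0.750000, 0.000000, 0.000000)
  Y <- Y + (h/6)(k1 + 2k2 + 2k3 + k4): s = -0.8500, t = 0.5500, ds/dtau = -1.0000, dt/dtau = -0.7500

Answer: s = -0.8500, t = 0.5500, ds/dtau = -1.0000, dt/dtau = -0.7500
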